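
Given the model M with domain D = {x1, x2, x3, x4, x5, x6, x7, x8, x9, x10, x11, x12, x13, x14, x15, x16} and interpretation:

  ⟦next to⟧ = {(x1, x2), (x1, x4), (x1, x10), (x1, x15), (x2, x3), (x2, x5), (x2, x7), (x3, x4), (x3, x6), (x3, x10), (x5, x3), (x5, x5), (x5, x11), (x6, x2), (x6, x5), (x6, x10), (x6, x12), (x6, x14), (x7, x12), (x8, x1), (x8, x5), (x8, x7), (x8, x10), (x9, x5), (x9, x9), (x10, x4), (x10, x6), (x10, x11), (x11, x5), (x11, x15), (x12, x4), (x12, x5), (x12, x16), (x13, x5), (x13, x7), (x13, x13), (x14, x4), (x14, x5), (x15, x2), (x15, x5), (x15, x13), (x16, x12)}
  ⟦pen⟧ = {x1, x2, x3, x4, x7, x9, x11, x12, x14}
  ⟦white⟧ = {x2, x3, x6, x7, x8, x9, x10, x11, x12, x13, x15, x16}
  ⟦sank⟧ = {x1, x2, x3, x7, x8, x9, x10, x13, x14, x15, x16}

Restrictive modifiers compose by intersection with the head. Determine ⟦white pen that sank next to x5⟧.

{x2, x9}

⟦that sank⟧ = ⟦sank⟧ = {x1, x2, x3, x7, x8, x9, x10, x13, x14, x15, x16}
⟦next to x5⟧ = {x : ⟨x, x5⟩ ∈ ⟦next to⟧} = {x2, x5, x6, x8, x9, x11, x12, x13, x14, x15}
⟦pen⟧ = {x1, x2, x3, x4, x7, x9, x11, x12, x14}
… ∩ ⟦that sank⟧ = {x1, x2, x3, x4, x7, x9, x11, x12, x14} ∩ {x1, x2, x3, x7, x8, x9, x10, x13, x14, x15, x16} = {x1, x2, x3, x7, x9, x14}
… ∩ ⟦next to x5⟧ = {x1, x2, x3, x7, x9, x14} ∩ {x2, x5, x6, x8, x9, x11, x12, x13, x14, x15} = {x2, x9, x14}
… ∩ ⟦white⟧ = {x2, x9, x14} ∩ {x2, x3, x6, x7, x8, x9, x10, x11, x12, x13, x15, x16} = {x2, x9}
So ⟦white pen that sank next to x5⟧ = {x2, x9}.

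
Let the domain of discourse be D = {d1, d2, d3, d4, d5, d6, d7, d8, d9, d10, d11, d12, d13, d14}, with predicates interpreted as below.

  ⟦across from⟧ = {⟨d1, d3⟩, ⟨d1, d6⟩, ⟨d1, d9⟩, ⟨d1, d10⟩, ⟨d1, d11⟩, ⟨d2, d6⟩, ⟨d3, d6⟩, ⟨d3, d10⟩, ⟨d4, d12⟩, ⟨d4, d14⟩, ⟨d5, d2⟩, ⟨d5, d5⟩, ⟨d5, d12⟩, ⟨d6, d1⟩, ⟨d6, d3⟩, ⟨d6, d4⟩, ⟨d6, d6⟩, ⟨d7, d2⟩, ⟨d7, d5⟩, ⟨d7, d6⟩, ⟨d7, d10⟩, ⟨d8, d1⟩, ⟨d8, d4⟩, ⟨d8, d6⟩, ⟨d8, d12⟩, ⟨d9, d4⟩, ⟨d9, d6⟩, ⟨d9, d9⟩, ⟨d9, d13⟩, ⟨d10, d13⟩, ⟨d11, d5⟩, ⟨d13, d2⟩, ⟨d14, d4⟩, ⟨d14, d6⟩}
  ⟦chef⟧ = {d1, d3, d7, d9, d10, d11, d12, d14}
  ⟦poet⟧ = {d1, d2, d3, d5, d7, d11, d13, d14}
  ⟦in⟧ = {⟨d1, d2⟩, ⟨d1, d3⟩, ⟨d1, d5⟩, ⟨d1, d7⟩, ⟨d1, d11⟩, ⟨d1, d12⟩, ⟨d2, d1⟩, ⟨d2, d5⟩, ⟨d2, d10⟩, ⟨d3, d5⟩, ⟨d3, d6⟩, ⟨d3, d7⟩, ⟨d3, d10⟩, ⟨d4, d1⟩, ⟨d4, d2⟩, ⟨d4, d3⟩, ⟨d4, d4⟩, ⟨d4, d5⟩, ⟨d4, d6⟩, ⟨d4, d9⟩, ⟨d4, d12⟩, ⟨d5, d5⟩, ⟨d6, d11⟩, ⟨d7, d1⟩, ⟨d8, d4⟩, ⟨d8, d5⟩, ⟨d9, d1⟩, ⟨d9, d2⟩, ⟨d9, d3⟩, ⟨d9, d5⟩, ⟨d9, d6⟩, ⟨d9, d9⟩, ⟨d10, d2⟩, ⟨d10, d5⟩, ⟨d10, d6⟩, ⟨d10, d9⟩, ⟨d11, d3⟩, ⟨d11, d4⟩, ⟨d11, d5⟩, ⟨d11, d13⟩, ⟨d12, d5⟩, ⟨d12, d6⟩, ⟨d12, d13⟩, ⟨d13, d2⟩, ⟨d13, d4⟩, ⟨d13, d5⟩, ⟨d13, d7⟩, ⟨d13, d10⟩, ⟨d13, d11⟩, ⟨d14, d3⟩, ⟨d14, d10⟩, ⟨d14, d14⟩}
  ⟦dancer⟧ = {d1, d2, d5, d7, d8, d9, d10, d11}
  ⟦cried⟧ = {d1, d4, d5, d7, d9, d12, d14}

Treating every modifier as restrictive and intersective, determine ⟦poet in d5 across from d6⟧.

⟦in d5⟧ = {x : ⟨x, d5⟩ ∈ ⟦in⟧} = {d1, d2, d3, d4, d5, d8, d9, d10, d11, d12, d13}
⟦across from d6⟧ = {x : ⟨x, d6⟩ ∈ ⟦across from⟧} = {d1, d2, d3, d6, d7, d8, d9, d14}
⟦poet⟧ = {d1, d2, d3, d5, d7, d11, d13, d14}
… ∩ ⟦in d5⟧ = {d1, d2, d3, d5, d7, d11, d13, d14} ∩ {d1, d2, d3, d4, d5, d8, d9, d10, d11, d12, d13} = {d1, d2, d3, d5, d11, d13}
… ∩ ⟦across from d6⟧ = {d1, d2, d3, d5, d11, d13} ∩ {d1, d2, d3, d6, d7, d8, d9, d14} = {d1, d2, d3}
So ⟦poet in d5 across from d6⟧ = {d1, d2, d3}.

{d1, d2, d3}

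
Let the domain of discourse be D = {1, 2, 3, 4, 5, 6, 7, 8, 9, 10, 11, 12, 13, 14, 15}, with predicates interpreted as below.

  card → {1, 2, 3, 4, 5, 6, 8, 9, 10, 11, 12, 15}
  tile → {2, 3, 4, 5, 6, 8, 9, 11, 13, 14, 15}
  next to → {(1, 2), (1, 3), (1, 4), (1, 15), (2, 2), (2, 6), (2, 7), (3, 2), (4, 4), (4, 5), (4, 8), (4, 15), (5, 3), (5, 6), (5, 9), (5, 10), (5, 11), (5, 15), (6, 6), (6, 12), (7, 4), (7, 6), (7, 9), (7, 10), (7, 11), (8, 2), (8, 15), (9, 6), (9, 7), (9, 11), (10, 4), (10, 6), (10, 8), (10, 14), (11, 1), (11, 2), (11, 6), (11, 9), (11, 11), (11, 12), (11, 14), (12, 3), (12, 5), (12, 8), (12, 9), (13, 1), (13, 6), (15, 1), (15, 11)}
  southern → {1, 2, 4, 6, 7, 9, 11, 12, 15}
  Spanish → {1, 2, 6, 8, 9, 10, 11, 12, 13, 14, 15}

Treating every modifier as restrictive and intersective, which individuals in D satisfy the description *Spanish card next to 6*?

⟦next to 6⟧ = {x : ⟨x, 6⟩ ∈ ⟦next to⟧} = {2, 5, 6, 7, 9, 10, 11, 13}
⟦card⟧ = {1, 2, 3, 4, 5, 6, 8, 9, 10, 11, 12, 15}
… ∩ ⟦next to 6⟧ = {1, 2, 3, 4, 5, 6, 8, 9, 10, 11, 12, 15} ∩ {2, 5, 6, 7, 9, 10, 11, 13} = {2, 5, 6, 9, 10, 11}
… ∩ ⟦Spanish⟧ = {2, 5, 6, 9, 10, 11} ∩ {1, 2, 6, 8, 9, 10, 11, 12, 13, 14, 15} = {2, 6, 9, 10, 11}
So ⟦Spanish card next to 6⟧ = {2, 6, 9, 10, 11}.

{2, 6, 9, 10, 11}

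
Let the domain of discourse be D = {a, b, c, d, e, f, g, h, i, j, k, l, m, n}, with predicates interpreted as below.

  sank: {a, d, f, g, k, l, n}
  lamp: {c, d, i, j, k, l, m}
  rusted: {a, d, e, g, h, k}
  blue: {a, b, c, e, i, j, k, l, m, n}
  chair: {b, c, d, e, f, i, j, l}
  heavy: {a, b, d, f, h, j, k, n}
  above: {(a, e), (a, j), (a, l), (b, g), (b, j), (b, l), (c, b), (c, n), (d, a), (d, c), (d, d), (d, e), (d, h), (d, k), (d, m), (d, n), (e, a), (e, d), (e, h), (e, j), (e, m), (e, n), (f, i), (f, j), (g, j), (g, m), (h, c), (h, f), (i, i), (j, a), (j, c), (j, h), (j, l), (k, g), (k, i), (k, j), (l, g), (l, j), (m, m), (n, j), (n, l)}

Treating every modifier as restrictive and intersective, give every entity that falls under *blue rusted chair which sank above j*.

⟦which sank⟧ = ⟦sank⟧ = {a, d, f, g, k, l, n}
⟦above j⟧ = {x : ⟨x, j⟩ ∈ ⟦above⟧} = {a, b, e, f, g, k, l, n}
⟦chair⟧ = {b, c, d, e, f, i, j, l}
… ∩ ⟦which sank⟧ = {b, c, d, e, f, i, j, l} ∩ {a, d, f, g, k, l, n} = {d, f, l}
… ∩ ⟦above j⟧ = {d, f, l} ∩ {a, b, e, f, g, k, l, n} = {f, l}
… ∩ ⟦blue⟧ = {f, l} ∩ {a, b, c, e, i, j, k, l, m, n} = {l}
… ∩ ⟦rusted⟧ = {l} ∩ {a, d, e, g, h, k} = ∅
So ⟦blue rusted chair which sank above j⟧ = { }.

{ }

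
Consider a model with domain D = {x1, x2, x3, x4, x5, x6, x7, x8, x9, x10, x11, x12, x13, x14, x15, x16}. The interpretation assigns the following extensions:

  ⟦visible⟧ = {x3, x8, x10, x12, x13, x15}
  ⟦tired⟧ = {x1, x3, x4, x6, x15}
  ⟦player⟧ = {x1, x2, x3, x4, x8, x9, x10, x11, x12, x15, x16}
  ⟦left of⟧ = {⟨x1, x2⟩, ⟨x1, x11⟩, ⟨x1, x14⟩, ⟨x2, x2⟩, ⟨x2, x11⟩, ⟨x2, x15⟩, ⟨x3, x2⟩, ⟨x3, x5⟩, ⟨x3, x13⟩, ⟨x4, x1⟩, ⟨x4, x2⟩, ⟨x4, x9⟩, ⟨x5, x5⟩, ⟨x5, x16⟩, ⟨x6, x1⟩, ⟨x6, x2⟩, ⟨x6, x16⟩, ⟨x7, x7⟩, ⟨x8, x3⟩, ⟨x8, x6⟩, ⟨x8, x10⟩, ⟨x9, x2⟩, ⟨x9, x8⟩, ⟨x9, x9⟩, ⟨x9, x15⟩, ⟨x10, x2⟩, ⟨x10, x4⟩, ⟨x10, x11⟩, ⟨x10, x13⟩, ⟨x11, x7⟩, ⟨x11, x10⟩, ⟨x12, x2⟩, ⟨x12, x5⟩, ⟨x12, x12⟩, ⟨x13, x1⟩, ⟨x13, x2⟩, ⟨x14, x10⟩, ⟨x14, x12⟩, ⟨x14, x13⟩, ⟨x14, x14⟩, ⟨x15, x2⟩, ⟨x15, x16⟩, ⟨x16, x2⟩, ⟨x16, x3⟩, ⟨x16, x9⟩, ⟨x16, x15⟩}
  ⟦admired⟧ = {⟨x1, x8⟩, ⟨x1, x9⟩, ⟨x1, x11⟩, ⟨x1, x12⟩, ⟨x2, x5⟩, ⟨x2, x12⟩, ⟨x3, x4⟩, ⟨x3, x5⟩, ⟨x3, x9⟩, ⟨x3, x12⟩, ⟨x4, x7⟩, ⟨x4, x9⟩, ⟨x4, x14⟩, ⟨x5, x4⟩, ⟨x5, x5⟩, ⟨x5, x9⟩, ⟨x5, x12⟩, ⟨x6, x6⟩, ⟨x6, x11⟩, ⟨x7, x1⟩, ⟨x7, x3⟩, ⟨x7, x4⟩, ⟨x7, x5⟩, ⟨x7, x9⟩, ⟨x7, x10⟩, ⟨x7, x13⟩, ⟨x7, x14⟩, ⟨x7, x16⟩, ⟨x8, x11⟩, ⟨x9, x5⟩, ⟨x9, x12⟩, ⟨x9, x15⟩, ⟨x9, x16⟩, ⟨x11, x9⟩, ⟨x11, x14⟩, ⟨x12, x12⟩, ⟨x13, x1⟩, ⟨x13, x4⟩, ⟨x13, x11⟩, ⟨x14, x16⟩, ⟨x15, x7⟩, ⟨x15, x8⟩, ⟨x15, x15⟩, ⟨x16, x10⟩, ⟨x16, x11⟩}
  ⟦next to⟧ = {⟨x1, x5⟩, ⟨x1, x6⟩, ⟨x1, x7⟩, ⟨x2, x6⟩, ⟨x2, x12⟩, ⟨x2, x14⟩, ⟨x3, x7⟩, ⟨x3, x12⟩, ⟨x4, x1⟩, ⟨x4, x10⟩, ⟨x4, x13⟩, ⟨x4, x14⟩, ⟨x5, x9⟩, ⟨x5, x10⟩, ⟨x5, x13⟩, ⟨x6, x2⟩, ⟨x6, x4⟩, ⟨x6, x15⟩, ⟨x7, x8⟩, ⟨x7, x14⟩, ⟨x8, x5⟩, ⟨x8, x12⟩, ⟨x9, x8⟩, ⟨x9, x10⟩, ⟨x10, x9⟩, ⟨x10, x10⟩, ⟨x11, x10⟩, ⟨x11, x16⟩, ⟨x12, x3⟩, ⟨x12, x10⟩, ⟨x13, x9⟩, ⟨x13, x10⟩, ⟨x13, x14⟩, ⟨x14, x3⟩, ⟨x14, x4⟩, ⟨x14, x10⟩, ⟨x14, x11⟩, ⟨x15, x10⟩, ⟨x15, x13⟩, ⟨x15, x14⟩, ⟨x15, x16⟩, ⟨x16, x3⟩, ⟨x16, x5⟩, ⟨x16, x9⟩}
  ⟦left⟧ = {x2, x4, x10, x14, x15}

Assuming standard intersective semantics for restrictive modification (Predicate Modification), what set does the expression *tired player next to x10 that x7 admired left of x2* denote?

{x4}

⟦next to x10⟧ = {x : ⟨x, x10⟩ ∈ ⟦next to⟧} = {x4, x5, x9, x10, x11, x12, x13, x14, x15}
⟦that x7 admired⟧ = {x : ⟨x7, x⟩ ∈ ⟦admired⟧} = {x1, x3, x4, x5, x9, x10, x13, x14, x16}
⟦left of x2⟧ = {x : ⟨x, x2⟩ ∈ ⟦left of⟧} = {x1, x2, x3, x4, x6, x9, x10, x12, x13, x15, x16}
⟦player⟧ = {x1, x2, x3, x4, x8, x9, x10, x11, x12, x15, x16}
… ∩ ⟦next to x10⟧ = {x1, x2, x3, x4, x8, x9, x10, x11, x12, x15, x16} ∩ {x4, x5, x9, x10, x11, x12, x13, x14, x15} = {x4, x9, x10, x11, x12, x15}
… ∩ ⟦that x7 admired⟧ = {x4, x9, x10, x11, x12, x15} ∩ {x1, x3, x4, x5, x9, x10, x13, x14, x16} = {x4, x9, x10}
… ∩ ⟦left of x2⟧ = {x4, x9, x10} ∩ {x1, x2, x3, x4, x6, x9, x10, x12, x13, x15, x16} = {x4, x9, x10}
… ∩ ⟦tired⟧ = {x4, x9, x10} ∩ {x1, x3, x4, x6, x15} = {x4}
So ⟦tired player next to x10 that x7 admired left of x2⟧ = {x4}.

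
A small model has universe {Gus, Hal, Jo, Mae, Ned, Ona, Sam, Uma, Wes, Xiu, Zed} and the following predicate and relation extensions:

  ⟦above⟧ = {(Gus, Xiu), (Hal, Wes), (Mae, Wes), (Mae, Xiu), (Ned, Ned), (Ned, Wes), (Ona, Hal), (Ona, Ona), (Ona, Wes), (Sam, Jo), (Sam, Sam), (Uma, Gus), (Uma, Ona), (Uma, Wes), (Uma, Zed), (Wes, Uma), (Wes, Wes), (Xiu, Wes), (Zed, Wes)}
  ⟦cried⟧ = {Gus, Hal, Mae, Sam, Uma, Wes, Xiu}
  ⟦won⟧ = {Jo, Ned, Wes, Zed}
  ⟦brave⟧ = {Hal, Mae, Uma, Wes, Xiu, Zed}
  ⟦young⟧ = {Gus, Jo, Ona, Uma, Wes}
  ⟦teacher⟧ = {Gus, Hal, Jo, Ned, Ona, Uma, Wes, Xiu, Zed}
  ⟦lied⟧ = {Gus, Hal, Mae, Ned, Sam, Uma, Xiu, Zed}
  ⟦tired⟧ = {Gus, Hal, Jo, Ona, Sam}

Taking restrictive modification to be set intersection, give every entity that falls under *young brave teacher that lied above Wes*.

⟦that lied⟧ = ⟦lied⟧ = {Gus, Hal, Mae, Ned, Sam, Uma, Xiu, Zed}
⟦above Wes⟧ = {x : ⟨x, Wes⟩ ∈ ⟦above⟧} = {Hal, Mae, Ned, Ona, Uma, Wes, Xiu, Zed}
⟦teacher⟧ = {Gus, Hal, Jo, Ned, Ona, Uma, Wes, Xiu, Zed}
… ∩ ⟦that lied⟧ = {Gus, Hal, Jo, Ned, Ona, Uma, Wes, Xiu, Zed} ∩ {Gus, Hal, Mae, Ned, Sam, Uma, Xiu, Zed} = {Gus, Hal, Ned, Uma, Xiu, Zed}
… ∩ ⟦above Wes⟧ = {Gus, Hal, Ned, Uma, Xiu, Zed} ∩ {Hal, Mae, Ned, Ona, Uma, Wes, Xiu, Zed} = {Hal, Ned, Uma, Xiu, Zed}
… ∩ ⟦young⟧ = {Hal, Ned, Uma, Xiu, Zed} ∩ {Gus, Jo, Ona, Uma, Wes} = {Uma}
… ∩ ⟦brave⟧ = {Uma} ∩ {Hal, Mae, Uma, Wes, Xiu, Zed} = {Uma}
So ⟦young brave teacher that lied above Wes⟧ = {Uma}.

{Uma}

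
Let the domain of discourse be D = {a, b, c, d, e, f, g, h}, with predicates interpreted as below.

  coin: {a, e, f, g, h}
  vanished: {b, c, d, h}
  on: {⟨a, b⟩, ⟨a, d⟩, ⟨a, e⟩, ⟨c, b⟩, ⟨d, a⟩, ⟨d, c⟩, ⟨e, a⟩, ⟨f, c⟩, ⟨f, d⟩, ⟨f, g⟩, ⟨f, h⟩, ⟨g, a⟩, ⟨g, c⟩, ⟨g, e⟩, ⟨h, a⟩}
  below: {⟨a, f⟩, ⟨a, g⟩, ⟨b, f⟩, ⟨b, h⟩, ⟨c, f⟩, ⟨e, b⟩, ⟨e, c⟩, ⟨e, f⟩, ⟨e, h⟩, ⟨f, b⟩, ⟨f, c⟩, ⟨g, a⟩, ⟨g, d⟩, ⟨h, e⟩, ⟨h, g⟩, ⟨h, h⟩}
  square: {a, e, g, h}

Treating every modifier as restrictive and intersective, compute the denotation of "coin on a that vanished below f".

{ }

⟦on a⟧ = {x : ⟨x, a⟩ ∈ ⟦on⟧} = {d, e, g, h}
⟦that vanished⟧ = ⟦vanished⟧ = {b, c, d, h}
⟦below f⟧ = {x : ⟨x, f⟩ ∈ ⟦below⟧} = {a, b, c, e}
⟦coin⟧ = {a, e, f, g, h}
… ∩ ⟦on a⟧ = {a, e, f, g, h} ∩ {d, e, g, h} = {e, g, h}
… ∩ ⟦that vanished⟧ = {e, g, h} ∩ {b, c, d, h} = {h}
… ∩ ⟦below f⟧ = {h} ∩ {a, b, c, e} = ∅
So ⟦coin on a that vanished below f⟧ = { }.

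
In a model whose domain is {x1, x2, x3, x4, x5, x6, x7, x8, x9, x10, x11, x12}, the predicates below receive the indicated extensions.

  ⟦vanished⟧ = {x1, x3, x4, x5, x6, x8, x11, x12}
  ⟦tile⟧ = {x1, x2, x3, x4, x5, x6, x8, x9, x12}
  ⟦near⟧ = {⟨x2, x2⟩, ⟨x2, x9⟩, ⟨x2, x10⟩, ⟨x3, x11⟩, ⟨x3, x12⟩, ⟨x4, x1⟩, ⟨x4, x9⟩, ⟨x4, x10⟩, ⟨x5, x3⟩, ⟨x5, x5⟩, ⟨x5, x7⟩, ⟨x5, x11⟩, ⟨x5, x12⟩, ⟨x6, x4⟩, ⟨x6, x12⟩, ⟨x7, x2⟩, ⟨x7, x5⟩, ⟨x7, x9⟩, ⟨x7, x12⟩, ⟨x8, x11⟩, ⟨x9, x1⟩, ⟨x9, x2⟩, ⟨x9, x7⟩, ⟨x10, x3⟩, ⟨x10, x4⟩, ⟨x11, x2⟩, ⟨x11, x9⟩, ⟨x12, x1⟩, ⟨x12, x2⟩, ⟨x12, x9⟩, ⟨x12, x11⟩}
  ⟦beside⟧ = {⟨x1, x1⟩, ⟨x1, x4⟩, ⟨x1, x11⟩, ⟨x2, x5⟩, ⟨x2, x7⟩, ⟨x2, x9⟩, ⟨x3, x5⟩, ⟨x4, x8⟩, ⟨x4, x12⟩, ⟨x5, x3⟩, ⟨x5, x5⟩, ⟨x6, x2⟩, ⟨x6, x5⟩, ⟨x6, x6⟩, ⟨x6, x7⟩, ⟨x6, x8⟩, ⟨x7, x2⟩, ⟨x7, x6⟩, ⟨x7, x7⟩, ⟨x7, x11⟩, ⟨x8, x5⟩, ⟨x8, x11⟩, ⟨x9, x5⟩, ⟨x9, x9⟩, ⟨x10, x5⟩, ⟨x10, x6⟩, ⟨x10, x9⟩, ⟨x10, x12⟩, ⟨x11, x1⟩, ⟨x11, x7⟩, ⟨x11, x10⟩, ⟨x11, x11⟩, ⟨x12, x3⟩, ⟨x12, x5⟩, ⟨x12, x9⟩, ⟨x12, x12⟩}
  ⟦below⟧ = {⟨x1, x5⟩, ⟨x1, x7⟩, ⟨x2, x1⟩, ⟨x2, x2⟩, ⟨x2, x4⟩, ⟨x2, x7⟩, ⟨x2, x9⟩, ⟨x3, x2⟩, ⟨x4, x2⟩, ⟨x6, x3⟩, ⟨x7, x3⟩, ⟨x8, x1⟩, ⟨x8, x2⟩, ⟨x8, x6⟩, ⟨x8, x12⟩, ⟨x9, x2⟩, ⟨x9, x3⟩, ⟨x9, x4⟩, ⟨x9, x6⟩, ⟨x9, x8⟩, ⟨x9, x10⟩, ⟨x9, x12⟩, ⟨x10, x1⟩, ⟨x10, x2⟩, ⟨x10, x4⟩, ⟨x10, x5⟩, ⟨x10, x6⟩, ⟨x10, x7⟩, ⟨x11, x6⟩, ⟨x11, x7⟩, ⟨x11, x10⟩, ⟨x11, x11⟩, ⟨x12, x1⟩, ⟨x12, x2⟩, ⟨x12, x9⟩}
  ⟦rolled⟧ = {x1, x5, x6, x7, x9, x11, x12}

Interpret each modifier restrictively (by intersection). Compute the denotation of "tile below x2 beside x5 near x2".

{x2, x9, x12}

⟦below x2⟧ = {x : ⟨x, x2⟩ ∈ ⟦below⟧} = {x2, x3, x4, x8, x9, x10, x12}
⟦beside x5⟧ = {x : ⟨x, x5⟩ ∈ ⟦beside⟧} = {x2, x3, x5, x6, x8, x9, x10, x12}
⟦near x2⟧ = {x : ⟨x, x2⟩ ∈ ⟦near⟧} = {x2, x7, x9, x11, x12}
⟦tile⟧ = {x1, x2, x3, x4, x5, x6, x8, x9, x12}
… ∩ ⟦below x2⟧ = {x1, x2, x3, x4, x5, x6, x8, x9, x12} ∩ {x2, x3, x4, x8, x9, x10, x12} = {x2, x3, x4, x8, x9, x12}
… ∩ ⟦beside x5⟧ = {x2, x3, x4, x8, x9, x12} ∩ {x2, x3, x5, x6, x8, x9, x10, x12} = {x2, x3, x8, x9, x12}
… ∩ ⟦near x2⟧ = {x2, x3, x8, x9, x12} ∩ {x2, x7, x9, x11, x12} = {x2, x9, x12}
So ⟦tile below x2 beside x5 near x2⟧ = {x2, x9, x12}.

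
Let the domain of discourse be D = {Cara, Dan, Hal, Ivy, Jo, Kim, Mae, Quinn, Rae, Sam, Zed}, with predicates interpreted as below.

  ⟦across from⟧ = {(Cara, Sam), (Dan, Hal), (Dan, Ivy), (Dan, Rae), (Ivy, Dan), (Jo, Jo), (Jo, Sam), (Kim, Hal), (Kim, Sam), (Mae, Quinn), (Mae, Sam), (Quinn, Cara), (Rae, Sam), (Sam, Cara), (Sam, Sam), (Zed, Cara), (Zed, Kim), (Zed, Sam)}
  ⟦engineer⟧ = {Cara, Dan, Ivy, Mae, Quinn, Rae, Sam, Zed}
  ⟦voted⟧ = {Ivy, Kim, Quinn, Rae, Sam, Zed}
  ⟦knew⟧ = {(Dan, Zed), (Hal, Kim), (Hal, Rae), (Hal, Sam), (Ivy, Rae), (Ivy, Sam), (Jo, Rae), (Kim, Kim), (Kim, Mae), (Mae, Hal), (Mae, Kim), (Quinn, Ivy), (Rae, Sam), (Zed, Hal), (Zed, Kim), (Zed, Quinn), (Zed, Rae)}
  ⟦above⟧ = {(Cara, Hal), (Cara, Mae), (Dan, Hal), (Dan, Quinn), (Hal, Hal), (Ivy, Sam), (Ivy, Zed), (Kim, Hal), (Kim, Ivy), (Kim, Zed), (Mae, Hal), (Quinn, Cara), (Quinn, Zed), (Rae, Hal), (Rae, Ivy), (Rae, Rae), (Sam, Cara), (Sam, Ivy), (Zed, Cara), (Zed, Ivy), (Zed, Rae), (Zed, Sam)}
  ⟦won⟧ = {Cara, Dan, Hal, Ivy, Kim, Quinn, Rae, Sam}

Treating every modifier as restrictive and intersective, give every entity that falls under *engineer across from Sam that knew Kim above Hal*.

{Mae}

⟦across from Sam⟧ = {x : ⟨x, Sam⟩ ∈ ⟦across from⟧} = {Cara, Jo, Kim, Mae, Rae, Sam, Zed}
⟦that knew Kim⟧ = {x : ⟨x, Kim⟩ ∈ ⟦knew⟧} = {Hal, Kim, Mae, Zed}
⟦above Hal⟧ = {x : ⟨x, Hal⟩ ∈ ⟦above⟧} = {Cara, Dan, Hal, Kim, Mae, Rae}
⟦engineer⟧ = {Cara, Dan, Ivy, Mae, Quinn, Rae, Sam, Zed}
… ∩ ⟦across from Sam⟧ = {Cara, Dan, Ivy, Mae, Quinn, Rae, Sam, Zed} ∩ {Cara, Jo, Kim, Mae, Rae, Sam, Zed} = {Cara, Mae, Rae, Sam, Zed}
… ∩ ⟦that knew Kim⟧ = {Cara, Mae, Rae, Sam, Zed} ∩ {Hal, Kim, Mae, Zed} = {Mae, Zed}
… ∩ ⟦above Hal⟧ = {Mae, Zed} ∩ {Cara, Dan, Hal, Kim, Mae, Rae} = {Mae}
So ⟦engineer across from Sam that knew Kim above Hal⟧ = {Mae}.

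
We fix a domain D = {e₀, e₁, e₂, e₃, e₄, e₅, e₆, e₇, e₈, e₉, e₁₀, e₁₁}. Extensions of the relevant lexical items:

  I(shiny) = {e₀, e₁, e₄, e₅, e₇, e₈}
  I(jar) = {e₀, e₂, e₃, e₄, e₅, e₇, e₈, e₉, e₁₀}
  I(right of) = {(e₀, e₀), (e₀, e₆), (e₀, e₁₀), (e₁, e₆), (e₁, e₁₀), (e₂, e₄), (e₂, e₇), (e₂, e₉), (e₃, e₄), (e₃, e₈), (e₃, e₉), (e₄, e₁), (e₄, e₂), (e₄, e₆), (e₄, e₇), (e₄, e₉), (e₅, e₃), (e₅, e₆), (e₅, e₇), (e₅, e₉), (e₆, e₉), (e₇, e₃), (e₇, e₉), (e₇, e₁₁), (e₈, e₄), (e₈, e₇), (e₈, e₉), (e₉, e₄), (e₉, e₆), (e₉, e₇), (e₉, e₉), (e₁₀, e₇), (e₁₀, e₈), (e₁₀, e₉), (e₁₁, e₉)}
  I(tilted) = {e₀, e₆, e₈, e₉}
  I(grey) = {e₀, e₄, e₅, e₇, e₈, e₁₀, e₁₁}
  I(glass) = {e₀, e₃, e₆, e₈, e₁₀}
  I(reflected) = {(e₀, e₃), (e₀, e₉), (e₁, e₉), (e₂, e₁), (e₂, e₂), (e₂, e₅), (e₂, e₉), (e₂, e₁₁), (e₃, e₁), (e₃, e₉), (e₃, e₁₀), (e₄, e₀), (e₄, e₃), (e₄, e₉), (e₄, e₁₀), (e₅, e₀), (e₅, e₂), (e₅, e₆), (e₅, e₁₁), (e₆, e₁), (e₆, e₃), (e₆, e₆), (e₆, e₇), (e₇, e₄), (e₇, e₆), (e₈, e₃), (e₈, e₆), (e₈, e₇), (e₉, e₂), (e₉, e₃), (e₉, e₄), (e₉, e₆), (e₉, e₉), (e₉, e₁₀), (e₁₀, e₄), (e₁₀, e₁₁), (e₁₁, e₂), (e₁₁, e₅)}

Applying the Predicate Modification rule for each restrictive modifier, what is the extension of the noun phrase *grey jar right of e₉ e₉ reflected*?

{e₄, e₁₀}

⟦right of e₉⟧ = {x : ⟨x, e₉⟩ ∈ ⟦right of⟧} = {e₂, e₃, e₄, e₅, e₆, e₇, e₈, e₉, e₁₀, e₁₁}
⟦e₉ reflected⟧ = {x : ⟨e₉, x⟩ ∈ ⟦reflected⟧} = {e₂, e₃, e₄, e₆, e₉, e₁₀}
⟦jar⟧ = {e₀, e₂, e₃, e₄, e₅, e₇, e₈, e₉, e₁₀}
… ∩ ⟦right of e₉⟧ = {e₀, e₂, e₃, e₄, e₅, e₇, e₈, e₉, e₁₀} ∩ {e₂, e₃, e₄, e₅, e₆, e₇, e₈, e₉, e₁₀, e₁₁} = {e₂, e₃, e₄, e₅, e₇, e₈, e₉, e₁₀}
… ∩ ⟦e₉ reflected⟧ = {e₂, e₃, e₄, e₅, e₇, e₈, e₉, e₁₀} ∩ {e₂, e₃, e₄, e₆, e₉, e₁₀} = {e₂, e₃, e₄, e₉, e₁₀}
… ∩ ⟦grey⟧ = {e₂, e₃, e₄, e₉, e₁₀} ∩ {e₀, e₄, e₅, e₇, e₈, e₁₀, e₁₁} = {e₄, e₁₀}
So ⟦grey jar right of e₉ e₉ reflected⟧ = {e₄, e₁₀}.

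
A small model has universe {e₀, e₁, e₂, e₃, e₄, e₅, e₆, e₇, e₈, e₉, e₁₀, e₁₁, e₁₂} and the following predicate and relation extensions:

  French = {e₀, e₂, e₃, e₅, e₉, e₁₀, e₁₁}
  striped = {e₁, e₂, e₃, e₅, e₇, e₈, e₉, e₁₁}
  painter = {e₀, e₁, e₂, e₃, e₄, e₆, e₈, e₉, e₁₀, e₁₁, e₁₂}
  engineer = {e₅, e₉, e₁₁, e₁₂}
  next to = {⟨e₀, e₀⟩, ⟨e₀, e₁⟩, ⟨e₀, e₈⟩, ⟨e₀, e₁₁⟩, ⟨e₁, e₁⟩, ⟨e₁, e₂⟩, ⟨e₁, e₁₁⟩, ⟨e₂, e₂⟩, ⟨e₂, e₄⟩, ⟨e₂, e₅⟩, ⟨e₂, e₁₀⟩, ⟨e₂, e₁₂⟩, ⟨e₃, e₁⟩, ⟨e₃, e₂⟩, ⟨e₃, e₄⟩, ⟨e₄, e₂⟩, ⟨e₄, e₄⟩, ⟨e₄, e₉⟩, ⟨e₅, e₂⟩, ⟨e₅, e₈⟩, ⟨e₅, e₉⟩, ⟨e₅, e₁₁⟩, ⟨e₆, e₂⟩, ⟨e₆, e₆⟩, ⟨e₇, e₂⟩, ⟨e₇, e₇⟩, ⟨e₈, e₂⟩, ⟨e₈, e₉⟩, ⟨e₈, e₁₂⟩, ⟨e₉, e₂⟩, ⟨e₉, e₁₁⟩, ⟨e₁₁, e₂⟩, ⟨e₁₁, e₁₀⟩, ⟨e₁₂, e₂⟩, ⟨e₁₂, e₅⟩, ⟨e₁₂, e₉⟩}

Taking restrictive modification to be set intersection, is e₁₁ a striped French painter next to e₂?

yes

⟦next to e₂⟧ = {x : ⟨x, e₂⟩ ∈ ⟦next to⟧} = {e₁, e₂, e₃, e₄, e₅, e₆, e₇, e₈, e₉, e₁₁, e₁₂}
⟦painter⟧ = {e₀, e₁, e₂, e₃, e₄, e₆, e₈, e₉, e₁₀, e₁₁, e₁₂}
… ∩ ⟦next to e₂⟧ = {e₀, e₁, e₂, e₃, e₄, e₆, e₈, e₉, e₁₀, e₁₁, e₁₂} ∩ {e₁, e₂, e₃, e₄, e₅, e₆, e₇, e₈, e₉, e₁₁, e₁₂} = {e₁, e₂, e₃, e₄, e₆, e₈, e₉, e₁₁, e₁₂}
… ∩ ⟦striped⟧ = {e₁, e₂, e₃, e₄, e₆, e₈, e₉, e₁₁, e₁₂} ∩ {e₁, e₂, e₃, e₅, e₇, e₈, e₉, e₁₁} = {e₁, e₂, e₃, e₈, e₉, e₁₁}
… ∩ ⟦French⟧ = {e₁, e₂, e₃, e₈, e₉, e₁₁} ∩ {e₀, e₂, e₃, e₅, e₉, e₁₀, e₁₁} = {e₂, e₃, e₉, e₁₁}
⟦striped French painter next to e₂⟧ = {e₂, e₃, e₉, e₁₁}; e₁₁ ∈ this set.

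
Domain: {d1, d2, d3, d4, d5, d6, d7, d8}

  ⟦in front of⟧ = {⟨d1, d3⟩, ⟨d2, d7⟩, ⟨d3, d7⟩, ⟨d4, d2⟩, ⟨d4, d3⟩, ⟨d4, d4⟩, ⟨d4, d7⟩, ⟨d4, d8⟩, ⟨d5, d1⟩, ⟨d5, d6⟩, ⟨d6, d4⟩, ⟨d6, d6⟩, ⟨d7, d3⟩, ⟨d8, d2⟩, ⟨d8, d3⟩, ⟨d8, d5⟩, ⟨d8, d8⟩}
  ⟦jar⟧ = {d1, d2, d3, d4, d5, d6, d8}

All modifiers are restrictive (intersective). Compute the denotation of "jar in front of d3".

{d1, d4, d8}

⟦in front of d3⟧ = {x : ⟨x, d3⟩ ∈ ⟦in front of⟧} = {d1, d4, d7, d8}
⟦jar⟧ = {d1, d2, d3, d4, d5, d6, d8}
… ∩ ⟦in front of d3⟧ = {d1, d2, d3, d4, d5, d6, d8} ∩ {d1, d4, d7, d8} = {d1, d4, d8}
So ⟦jar in front of d3⟧ = {d1, d4, d8}.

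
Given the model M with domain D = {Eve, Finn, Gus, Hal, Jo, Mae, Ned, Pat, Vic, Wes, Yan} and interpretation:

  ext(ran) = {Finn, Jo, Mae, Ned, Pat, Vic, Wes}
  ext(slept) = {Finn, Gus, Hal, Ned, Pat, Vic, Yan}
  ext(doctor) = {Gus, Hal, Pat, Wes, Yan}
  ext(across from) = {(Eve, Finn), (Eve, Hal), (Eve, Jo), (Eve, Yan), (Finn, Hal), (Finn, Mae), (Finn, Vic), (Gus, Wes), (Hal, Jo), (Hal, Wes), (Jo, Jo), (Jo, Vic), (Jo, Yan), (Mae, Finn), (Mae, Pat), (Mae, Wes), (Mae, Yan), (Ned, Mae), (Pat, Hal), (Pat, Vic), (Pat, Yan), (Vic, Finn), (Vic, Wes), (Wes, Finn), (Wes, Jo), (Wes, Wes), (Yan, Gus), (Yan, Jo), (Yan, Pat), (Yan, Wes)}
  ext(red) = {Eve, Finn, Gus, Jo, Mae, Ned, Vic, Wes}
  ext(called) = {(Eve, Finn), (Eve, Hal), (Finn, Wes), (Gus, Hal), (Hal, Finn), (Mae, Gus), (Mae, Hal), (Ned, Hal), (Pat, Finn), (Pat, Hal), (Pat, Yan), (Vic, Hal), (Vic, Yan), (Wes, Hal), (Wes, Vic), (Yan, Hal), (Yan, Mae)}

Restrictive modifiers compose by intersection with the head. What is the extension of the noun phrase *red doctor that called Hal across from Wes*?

{Gus, Wes}

⟦that called Hal⟧ = {x : ⟨x, Hal⟩ ∈ ⟦called⟧} = {Eve, Gus, Mae, Ned, Pat, Vic, Wes, Yan}
⟦across from Wes⟧ = {x : ⟨x, Wes⟩ ∈ ⟦across from⟧} = {Gus, Hal, Mae, Vic, Wes, Yan}
⟦doctor⟧ = {Gus, Hal, Pat, Wes, Yan}
… ∩ ⟦that called Hal⟧ = {Gus, Hal, Pat, Wes, Yan} ∩ {Eve, Gus, Mae, Ned, Pat, Vic, Wes, Yan} = {Gus, Pat, Wes, Yan}
… ∩ ⟦across from Wes⟧ = {Gus, Pat, Wes, Yan} ∩ {Gus, Hal, Mae, Vic, Wes, Yan} = {Gus, Wes, Yan}
… ∩ ⟦red⟧ = {Gus, Wes, Yan} ∩ {Eve, Finn, Gus, Jo, Mae, Ned, Vic, Wes} = {Gus, Wes}
So ⟦red doctor that called Hal across from Wes⟧ = {Gus, Wes}.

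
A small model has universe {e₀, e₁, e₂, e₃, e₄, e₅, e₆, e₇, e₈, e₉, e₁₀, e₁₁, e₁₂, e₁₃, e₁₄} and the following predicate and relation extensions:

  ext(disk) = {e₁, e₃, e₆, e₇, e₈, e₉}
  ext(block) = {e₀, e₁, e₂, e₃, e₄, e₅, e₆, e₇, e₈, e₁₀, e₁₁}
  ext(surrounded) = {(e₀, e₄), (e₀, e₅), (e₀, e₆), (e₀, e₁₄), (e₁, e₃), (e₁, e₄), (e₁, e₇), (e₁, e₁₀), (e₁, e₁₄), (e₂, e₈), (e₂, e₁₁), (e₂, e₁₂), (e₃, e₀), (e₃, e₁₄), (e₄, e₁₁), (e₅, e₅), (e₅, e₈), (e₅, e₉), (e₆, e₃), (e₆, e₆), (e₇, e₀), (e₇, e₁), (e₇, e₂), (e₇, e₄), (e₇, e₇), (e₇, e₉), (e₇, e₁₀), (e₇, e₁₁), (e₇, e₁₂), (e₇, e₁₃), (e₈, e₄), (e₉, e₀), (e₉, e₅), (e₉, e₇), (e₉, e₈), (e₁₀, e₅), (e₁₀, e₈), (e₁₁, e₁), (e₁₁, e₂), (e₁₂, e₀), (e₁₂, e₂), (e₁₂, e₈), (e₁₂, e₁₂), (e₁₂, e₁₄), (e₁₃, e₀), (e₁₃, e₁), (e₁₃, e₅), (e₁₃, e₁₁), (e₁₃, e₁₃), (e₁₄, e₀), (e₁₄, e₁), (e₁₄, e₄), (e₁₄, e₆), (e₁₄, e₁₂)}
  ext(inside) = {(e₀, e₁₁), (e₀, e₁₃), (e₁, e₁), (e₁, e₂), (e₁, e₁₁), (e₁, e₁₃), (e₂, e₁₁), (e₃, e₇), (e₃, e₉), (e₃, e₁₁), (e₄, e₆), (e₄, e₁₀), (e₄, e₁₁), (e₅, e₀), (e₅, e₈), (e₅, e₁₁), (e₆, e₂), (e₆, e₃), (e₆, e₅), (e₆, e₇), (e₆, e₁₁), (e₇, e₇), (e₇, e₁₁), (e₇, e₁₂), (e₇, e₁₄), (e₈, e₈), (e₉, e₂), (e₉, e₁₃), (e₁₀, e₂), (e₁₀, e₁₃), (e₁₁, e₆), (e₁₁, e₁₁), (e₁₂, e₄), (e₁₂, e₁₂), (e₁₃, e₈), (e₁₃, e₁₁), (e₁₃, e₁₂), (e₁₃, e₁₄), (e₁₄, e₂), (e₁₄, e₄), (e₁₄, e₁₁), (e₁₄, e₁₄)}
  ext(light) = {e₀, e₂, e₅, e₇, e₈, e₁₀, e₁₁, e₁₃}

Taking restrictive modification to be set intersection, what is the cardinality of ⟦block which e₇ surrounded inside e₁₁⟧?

6

⟦which e₇ surrounded⟧ = {x : ⟨e₇, x⟩ ∈ ⟦surrounded⟧} = {e₀, e₁, e₂, e₄, e₇, e₉, e₁₀, e₁₁, e₁₂, e₁₃}
⟦inside e₁₁⟧ = {x : ⟨x, e₁₁⟩ ∈ ⟦inside⟧} = {e₀, e₁, e₂, e₃, e₄, e₅, e₆, e₇, e₁₁, e₁₃, e₁₄}
⟦block⟧ = {e₀, e₁, e₂, e₃, e₄, e₅, e₆, e₇, e₈, e₁₀, e₁₁}
… ∩ ⟦which e₇ surrounded⟧ = {e₀, e₁, e₂, e₃, e₄, e₅, e₆, e₇, e₈, e₁₀, e₁₁} ∩ {e₀, e₁, e₂, e₄, e₇, e₉, e₁₀, e₁₁, e₁₂, e₁₃} = {e₀, e₁, e₂, e₄, e₇, e₁₀, e₁₁}
… ∩ ⟦inside e₁₁⟧ = {e₀, e₁, e₂, e₄, e₇, e₁₀, e₁₁} ∩ {e₀, e₁, e₂, e₃, e₄, e₅, e₆, e₇, e₁₁, e₁₃, e₁₄} = {e₀, e₁, e₂, e₄, e₇, e₁₁}
⟦block which e₇ surrounded inside e₁₁⟧ = {e₀, e₁, e₂, e₄, e₇, e₁₁}, so the cardinality is 6.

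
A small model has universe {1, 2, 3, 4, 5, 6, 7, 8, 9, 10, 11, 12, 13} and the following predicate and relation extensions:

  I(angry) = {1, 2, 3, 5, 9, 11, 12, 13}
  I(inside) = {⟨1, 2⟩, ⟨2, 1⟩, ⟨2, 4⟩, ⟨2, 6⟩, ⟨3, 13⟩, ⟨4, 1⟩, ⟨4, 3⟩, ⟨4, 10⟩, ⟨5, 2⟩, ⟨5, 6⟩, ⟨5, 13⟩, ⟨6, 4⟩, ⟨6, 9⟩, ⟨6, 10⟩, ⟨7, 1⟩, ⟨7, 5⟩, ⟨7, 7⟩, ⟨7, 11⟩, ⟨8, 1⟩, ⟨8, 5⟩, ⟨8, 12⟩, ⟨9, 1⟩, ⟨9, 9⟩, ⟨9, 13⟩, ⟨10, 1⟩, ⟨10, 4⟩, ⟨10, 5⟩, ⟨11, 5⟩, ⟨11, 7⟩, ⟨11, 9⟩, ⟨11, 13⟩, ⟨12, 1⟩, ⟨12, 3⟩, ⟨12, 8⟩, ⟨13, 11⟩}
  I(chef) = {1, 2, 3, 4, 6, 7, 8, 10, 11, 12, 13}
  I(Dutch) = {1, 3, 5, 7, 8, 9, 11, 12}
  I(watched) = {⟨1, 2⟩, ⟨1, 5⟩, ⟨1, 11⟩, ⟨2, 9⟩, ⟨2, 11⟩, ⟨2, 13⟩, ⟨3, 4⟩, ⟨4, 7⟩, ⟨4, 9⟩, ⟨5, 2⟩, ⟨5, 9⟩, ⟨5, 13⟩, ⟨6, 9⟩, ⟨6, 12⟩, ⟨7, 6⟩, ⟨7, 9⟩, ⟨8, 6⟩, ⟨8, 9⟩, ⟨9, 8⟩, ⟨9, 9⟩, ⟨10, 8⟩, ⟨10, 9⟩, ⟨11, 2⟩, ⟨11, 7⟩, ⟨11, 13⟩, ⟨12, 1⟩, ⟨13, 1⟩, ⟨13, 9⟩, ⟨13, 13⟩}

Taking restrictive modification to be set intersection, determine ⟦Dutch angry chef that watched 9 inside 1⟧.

⟦that watched 9⟧ = {x : ⟨x, 9⟩ ∈ ⟦watched⟧} = {2, 4, 5, 6, 7, 8, 9, 10, 13}
⟦inside 1⟧ = {x : ⟨x, 1⟩ ∈ ⟦inside⟧} = {2, 4, 7, 8, 9, 10, 12}
⟦chef⟧ = {1, 2, 3, 4, 6, 7, 8, 10, 11, 12, 13}
… ∩ ⟦that watched 9⟧ = {1, 2, 3, 4, 6, 7, 8, 10, 11, 12, 13} ∩ {2, 4, 5, 6, 7, 8, 9, 10, 13} = {2, 4, 6, 7, 8, 10, 13}
… ∩ ⟦inside 1⟧ = {2, 4, 6, 7, 8, 10, 13} ∩ {2, 4, 7, 8, 9, 10, 12} = {2, 4, 7, 8, 10}
… ∩ ⟦Dutch⟧ = {2, 4, 7, 8, 10} ∩ {1, 3, 5, 7, 8, 9, 11, 12} = {7, 8}
… ∩ ⟦angry⟧ = {7, 8} ∩ {1, 2, 3, 5, 9, 11, 12, 13} = ∅
So ⟦Dutch angry chef that watched 9 inside 1⟧ = ∅.

∅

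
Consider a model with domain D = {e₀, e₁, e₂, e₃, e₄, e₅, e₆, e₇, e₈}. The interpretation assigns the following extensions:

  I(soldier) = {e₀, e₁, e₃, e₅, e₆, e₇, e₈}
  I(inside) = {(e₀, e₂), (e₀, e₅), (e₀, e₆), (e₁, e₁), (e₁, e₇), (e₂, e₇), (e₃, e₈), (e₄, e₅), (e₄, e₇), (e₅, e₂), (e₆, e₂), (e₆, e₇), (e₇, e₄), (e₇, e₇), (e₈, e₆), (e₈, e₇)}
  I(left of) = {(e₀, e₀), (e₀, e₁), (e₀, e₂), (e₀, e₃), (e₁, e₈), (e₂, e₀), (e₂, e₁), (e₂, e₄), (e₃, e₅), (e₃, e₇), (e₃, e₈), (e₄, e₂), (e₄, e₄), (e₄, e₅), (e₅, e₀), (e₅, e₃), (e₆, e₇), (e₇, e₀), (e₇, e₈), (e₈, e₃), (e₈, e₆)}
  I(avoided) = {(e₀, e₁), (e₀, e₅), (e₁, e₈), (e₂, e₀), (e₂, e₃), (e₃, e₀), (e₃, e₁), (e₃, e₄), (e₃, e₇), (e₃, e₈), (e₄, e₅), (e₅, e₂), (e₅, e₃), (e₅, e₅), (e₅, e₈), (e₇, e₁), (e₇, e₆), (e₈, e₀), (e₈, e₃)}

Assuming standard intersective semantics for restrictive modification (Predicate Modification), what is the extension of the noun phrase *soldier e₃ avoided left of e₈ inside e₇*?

{e₁, e₇}

⟦e₃ avoided⟧ = {x : ⟨e₃, x⟩ ∈ ⟦avoided⟧} = {e₀, e₁, e₄, e₇, e₈}
⟦left of e₈⟧ = {x : ⟨x, e₈⟩ ∈ ⟦left of⟧} = {e₁, e₃, e₇}
⟦inside e₇⟧ = {x : ⟨x, e₇⟩ ∈ ⟦inside⟧} = {e₁, e₂, e₄, e₆, e₇, e₈}
⟦soldier⟧ = {e₀, e₁, e₃, e₅, e₆, e₇, e₈}
… ∩ ⟦e₃ avoided⟧ = {e₀, e₁, e₃, e₅, e₆, e₇, e₈} ∩ {e₀, e₁, e₄, e₇, e₈} = {e₀, e₁, e₇, e₈}
… ∩ ⟦left of e₈⟧ = {e₀, e₁, e₇, e₈} ∩ {e₁, e₃, e₇} = {e₁, e₇}
… ∩ ⟦inside e₇⟧ = {e₁, e₇} ∩ {e₁, e₂, e₄, e₆, e₇, e₈} = {e₁, e₇}
So ⟦soldier e₃ avoided left of e₈ inside e₇⟧ = {e₁, e₇}.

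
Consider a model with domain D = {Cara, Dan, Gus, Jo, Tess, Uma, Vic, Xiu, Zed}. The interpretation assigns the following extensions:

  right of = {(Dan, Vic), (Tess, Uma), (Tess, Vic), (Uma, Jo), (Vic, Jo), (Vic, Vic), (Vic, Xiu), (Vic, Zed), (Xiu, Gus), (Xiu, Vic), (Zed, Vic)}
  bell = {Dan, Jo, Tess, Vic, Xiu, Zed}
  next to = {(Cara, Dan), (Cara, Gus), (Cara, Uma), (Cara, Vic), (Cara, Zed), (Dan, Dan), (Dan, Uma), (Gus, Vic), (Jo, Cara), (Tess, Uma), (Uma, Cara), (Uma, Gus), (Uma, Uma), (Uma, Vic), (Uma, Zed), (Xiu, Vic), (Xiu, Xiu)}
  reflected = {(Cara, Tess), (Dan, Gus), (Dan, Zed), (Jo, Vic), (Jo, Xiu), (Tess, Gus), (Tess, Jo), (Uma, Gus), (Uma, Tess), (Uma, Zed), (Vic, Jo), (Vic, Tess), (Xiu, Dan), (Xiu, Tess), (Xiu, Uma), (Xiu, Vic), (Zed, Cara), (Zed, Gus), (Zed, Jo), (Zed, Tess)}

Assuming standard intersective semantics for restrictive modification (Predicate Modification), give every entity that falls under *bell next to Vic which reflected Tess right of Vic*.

⟦next to Vic⟧ = {x : ⟨x, Vic⟩ ∈ ⟦next to⟧} = {Cara, Gus, Uma, Xiu}
⟦which reflected Tess⟧ = {x : ⟨x, Tess⟩ ∈ ⟦reflected⟧} = {Cara, Uma, Vic, Xiu, Zed}
⟦right of Vic⟧ = {x : ⟨x, Vic⟩ ∈ ⟦right of⟧} = {Dan, Tess, Vic, Xiu, Zed}
⟦bell⟧ = {Dan, Jo, Tess, Vic, Xiu, Zed}
… ∩ ⟦next to Vic⟧ = {Dan, Jo, Tess, Vic, Xiu, Zed} ∩ {Cara, Gus, Uma, Xiu} = {Xiu}
… ∩ ⟦which reflected Tess⟧ = {Xiu} ∩ {Cara, Uma, Vic, Xiu, Zed} = {Xiu}
… ∩ ⟦right of Vic⟧ = {Xiu} ∩ {Dan, Tess, Vic, Xiu, Zed} = {Xiu}
So ⟦bell next to Vic which reflected Tess right of Vic⟧ = {Xiu}.

{Xiu}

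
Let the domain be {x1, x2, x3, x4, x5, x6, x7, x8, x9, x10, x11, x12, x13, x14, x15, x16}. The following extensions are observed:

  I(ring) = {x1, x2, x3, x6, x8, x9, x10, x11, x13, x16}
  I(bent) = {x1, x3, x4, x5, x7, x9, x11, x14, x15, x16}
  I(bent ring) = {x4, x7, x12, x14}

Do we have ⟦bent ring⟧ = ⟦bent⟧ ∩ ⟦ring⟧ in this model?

no

⟦bent⟧ ∩ ⟦ring⟧ = {x1, x3, x4, x5, x7, x9, x11, x14, x15, x16} ∩ {x1, x2, x3, x6, x8, x9, x10, x11, x13, x16} = {x1, x3, x9, x11, x16}
Observed ⟦bent ring⟧ = {x4, x7, x12, x14}.
These differ, so the modifier is not intersective in this model.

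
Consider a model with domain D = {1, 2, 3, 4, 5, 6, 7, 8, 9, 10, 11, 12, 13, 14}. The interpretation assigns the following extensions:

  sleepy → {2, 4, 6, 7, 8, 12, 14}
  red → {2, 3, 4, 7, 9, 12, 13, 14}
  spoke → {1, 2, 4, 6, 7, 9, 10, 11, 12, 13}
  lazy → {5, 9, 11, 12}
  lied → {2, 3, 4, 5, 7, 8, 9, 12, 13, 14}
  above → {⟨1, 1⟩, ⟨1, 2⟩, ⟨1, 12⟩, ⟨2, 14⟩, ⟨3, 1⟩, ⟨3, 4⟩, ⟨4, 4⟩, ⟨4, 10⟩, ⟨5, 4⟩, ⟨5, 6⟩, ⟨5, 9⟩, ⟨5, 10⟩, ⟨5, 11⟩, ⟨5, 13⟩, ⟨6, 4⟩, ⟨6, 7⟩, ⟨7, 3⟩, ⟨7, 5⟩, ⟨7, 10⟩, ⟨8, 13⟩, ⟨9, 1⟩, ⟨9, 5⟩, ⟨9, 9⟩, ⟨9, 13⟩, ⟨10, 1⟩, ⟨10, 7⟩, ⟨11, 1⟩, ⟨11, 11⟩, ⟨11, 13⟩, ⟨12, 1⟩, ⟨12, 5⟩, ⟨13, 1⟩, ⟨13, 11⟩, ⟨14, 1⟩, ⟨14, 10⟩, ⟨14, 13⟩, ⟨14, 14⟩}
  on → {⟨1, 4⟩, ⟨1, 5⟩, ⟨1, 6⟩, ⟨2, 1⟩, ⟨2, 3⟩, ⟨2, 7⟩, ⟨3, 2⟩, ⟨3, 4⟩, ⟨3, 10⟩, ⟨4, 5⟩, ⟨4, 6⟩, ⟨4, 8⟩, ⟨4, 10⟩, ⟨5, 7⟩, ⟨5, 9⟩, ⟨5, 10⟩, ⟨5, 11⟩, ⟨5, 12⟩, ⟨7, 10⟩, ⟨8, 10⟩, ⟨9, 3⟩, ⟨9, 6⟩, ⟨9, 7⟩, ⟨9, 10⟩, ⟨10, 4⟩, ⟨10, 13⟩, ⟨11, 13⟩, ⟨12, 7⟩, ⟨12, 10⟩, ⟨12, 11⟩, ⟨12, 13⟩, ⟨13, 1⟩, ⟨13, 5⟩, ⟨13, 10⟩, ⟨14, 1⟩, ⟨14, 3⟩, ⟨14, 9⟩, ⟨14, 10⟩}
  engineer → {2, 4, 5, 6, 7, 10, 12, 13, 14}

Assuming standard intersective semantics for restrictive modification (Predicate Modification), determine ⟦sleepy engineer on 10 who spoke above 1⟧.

⟦on 10⟧ = {x : ⟨x, 10⟩ ∈ ⟦on⟧} = {3, 4, 5, 7, 8, 9, 12, 13, 14}
⟦who spoke⟧ = ⟦spoke⟧ = {1, 2, 4, 6, 7, 9, 10, 11, 12, 13}
⟦above 1⟧ = {x : ⟨x, 1⟩ ∈ ⟦above⟧} = {1, 3, 9, 10, 11, 12, 13, 14}
⟦engineer⟧ = {2, 4, 5, 6, 7, 10, 12, 13, 14}
… ∩ ⟦on 10⟧ = {2, 4, 5, 6, 7, 10, 12, 13, 14} ∩ {3, 4, 5, 7, 8, 9, 12, 13, 14} = {4, 5, 7, 12, 13, 14}
… ∩ ⟦who spoke⟧ = {4, 5, 7, 12, 13, 14} ∩ {1, 2, 4, 6, 7, 9, 10, 11, 12, 13} = {4, 7, 12, 13}
… ∩ ⟦above 1⟧ = {4, 7, 12, 13} ∩ {1, 3, 9, 10, 11, 12, 13, 14} = {12, 13}
… ∩ ⟦sleepy⟧ = {12, 13} ∩ {2, 4, 6, 7, 8, 12, 14} = {12}
So ⟦sleepy engineer on 10 who spoke above 1⟧ = {12}.

{12}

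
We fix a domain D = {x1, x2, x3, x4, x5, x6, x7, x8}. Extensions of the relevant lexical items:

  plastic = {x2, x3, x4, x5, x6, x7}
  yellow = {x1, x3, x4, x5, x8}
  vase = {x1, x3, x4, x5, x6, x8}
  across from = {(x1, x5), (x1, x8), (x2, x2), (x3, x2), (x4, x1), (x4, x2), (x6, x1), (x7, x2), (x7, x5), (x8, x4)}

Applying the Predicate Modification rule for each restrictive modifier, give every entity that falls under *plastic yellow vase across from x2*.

⟦across from x2⟧ = {x : ⟨x, x2⟩ ∈ ⟦across from⟧} = {x2, x3, x4, x7}
⟦vase⟧ = {x1, x3, x4, x5, x6, x8}
… ∩ ⟦across from x2⟧ = {x1, x3, x4, x5, x6, x8} ∩ {x2, x3, x4, x7} = {x3, x4}
… ∩ ⟦plastic⟧ = {x3, x4} ∩ {x2, x3, x4, x5, x6, x7} = {x3, x4}
… ∩ ⟦yellow⟧ = {x3, x4} ∩ {x1, x3, x4, x5, x8} = {x3, x4}
So ⟦plastic yellow vase across from x2⟧ = {x3, x4}.

{x3, x4}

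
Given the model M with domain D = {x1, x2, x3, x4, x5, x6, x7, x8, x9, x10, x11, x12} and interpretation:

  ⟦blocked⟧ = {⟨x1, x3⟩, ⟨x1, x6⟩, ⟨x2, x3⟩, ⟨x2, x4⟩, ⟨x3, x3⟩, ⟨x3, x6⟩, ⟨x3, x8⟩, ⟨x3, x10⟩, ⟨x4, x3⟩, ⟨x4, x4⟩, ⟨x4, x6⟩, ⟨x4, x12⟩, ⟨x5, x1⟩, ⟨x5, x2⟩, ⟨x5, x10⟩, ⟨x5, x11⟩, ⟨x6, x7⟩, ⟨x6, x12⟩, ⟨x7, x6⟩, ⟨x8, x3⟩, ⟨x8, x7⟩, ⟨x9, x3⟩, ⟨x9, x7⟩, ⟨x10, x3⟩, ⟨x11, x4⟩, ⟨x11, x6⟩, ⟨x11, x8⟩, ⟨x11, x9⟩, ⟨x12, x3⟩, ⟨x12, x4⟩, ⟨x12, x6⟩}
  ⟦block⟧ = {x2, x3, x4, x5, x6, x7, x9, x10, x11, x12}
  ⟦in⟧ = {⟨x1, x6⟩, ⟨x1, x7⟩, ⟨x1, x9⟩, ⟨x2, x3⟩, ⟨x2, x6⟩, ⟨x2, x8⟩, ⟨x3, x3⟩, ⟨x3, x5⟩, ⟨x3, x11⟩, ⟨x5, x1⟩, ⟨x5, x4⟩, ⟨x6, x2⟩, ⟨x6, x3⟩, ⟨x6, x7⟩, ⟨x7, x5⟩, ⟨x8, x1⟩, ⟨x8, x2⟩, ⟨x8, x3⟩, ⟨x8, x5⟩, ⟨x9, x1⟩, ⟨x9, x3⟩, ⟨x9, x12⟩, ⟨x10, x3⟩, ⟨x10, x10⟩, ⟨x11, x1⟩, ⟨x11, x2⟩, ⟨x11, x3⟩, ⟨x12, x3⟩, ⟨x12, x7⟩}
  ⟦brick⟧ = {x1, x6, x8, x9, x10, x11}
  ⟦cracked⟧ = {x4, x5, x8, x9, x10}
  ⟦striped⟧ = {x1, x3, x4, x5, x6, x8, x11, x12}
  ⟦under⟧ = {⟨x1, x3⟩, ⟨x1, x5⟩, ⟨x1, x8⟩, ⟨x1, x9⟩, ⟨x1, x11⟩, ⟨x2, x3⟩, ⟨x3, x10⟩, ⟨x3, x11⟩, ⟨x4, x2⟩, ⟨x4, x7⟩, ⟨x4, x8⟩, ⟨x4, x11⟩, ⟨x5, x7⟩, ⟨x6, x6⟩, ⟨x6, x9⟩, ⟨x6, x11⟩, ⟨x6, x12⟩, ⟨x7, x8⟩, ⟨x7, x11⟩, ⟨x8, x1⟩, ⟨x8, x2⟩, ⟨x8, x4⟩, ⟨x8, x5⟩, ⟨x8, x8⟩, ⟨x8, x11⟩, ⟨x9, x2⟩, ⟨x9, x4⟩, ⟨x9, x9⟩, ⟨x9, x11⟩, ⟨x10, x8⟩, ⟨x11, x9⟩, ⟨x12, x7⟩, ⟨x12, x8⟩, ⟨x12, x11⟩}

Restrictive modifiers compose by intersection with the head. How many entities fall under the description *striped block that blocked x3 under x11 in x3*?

⟦that blocked x3⟧ = {x : ⟨x, x3⟩ ∈ ⟦blocked⟧} = {x1, x2, x3, x4, x8, x9, x10, x12}
⟦under x11⟧ = {x : ⟨x, x11⟩ ∈ ⟦under⟧} = {x1, x3, x4, x6, x7, x8, x9, x12}
⟦in x3⟧ = {x : ⟨x, x3⟩ ∈ ⟦in⟧} = {x2, x3, x6, x8, x9, x10, x11, x12}
⟦block⟧ = {x2, x3, x4, x5, x6, x7, x9, x10, x11, x12}
… ∩ ⟦that blocked x3⟧ = {x2, x3, x4, x5, x6, x7, x9, x10, x11, x12} ∩ {x1, x2, x3, x4, x8, x9, x10, x12} = {x2, x3, x4, x9, x10, x12}
… ∩ ⟦under x11⟧ = {x2, x3, x4, x9, x10, x12} ∩ {x1, x3, x4, x6, x7, x8, x9, x12} = {x3, x4, x9, x12}
… ∩ ⟦in x3⟧ = {x3, x4, x9, x12} ∩ {x2, x3, x6, x8, x9, x10, x11, x12} = {x3, x9, x12}
… ∩ ⟦striped⟧ = {x3, x9, x12} ∩ {x1, x3, x4, x5, x6, x8, x11, x12} = {x3, x12}
⟦striped block that blocked x3 under x11 in x3⟧ = {x3, x12}, so the cardinality is 2.

2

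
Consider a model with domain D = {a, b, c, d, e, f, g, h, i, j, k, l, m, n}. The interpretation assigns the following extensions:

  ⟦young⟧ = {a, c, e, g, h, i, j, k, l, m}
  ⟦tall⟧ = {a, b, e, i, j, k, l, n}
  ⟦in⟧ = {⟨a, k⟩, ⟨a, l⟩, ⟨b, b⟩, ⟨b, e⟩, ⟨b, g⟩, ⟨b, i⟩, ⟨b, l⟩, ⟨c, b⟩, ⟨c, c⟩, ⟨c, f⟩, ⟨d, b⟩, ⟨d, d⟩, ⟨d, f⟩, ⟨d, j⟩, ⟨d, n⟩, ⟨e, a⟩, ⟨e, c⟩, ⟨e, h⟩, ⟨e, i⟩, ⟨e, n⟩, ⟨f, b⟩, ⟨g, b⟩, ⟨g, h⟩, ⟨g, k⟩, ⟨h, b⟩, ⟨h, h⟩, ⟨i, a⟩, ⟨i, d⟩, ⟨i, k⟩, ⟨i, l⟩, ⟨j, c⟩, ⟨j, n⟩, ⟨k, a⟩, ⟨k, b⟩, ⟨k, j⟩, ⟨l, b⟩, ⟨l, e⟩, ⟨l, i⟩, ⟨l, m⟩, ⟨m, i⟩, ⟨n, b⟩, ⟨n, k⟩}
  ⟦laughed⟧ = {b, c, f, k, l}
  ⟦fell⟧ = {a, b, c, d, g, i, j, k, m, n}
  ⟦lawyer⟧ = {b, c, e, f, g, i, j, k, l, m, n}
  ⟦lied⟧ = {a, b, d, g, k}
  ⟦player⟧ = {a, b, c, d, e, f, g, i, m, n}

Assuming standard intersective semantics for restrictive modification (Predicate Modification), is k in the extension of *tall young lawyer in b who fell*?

⟦in b⟧ = {x : ⟨x, b⟩ ∈ ⟦in⟧} = {b, c, d, f, g, h, k, l, n}
⟦who fell⟧ = ⟦fell⟧ = {a, b, c, d, g, i, j, k, m, n}
⟦lawyer⟧ = {b, c, e, f, g, i, j, k, l, m, n}
… ∩ ⟦in b⟧ = {b, c, e, f, g, i, j, k, l, m, n} ∩ {b, c, d, f, g, h, k, l, n} = {b, c, f, g, k, l, n}
… ∩ ⟦who fell⟧ = {b, c, f, g, k, l, n} ∩ {a, b, c, d, g, i, j, k, m, n} = {b, c, g, k, n}
… ∩ ⟦tall⟧ = {b, c, g, k, n} ∩ {a, b, e, i, j, k, l, n} = {b, k, n}
… ∩ ⟦young⟧ = {b, k, n} ∩ {a, c, e, g, h, i, j, k, l, m} = {k}
⟦tall young lawyer in b who fell⟧ = {k}; k ∈ this set.

yes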